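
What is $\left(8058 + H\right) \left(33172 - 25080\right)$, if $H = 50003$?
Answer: $469829612$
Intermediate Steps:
$\left(8058 + H\right) \left(33172 - 25080\right) = \left(8058 + 50003\right) \left(33172 - 25080\right) = 58061 \cdot 8092 = 469829612$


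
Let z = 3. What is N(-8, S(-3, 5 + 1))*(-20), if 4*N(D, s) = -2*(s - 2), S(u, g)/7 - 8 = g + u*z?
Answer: 330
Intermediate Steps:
S(u, g) = 56 + 7*g + 21*u (S(u, g) = 56 + 7*(g + u*3) = 56 + 7*(g + 3*u) = 56 + (7*g + 21*u) = 56 + 7*g + 21*u)
N(D, s) = 1 - s/2 (N(D, s) = (-2*(s - 2))/4 = (-2*(-2 + s))/4 = (4 - 2*s)/4 = 1 - s/2)
N(-8, S(-3, 5 + 1))*(-20) = (1 - (56 + 7*(5 + 1) + 21*(-3))/2)*(-20) = (1 - (56 + 7*6 - 63)/2)*(-20) = (1 - (56 + 42 - 63)/2)*(-20) = (1 - ½*35)*(-20) = (1 - 35/2)*(-20) = -33/2*(-20) = 330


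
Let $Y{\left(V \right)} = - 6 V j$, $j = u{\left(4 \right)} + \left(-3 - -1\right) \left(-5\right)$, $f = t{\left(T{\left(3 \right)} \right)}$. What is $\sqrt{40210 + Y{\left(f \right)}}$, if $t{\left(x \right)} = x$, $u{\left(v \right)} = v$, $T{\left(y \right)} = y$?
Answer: $\sqrt{39958} \approx 199.9$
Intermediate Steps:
$f = 3$
$j = 14$ ($j = 4 + \left(-3 - -1\right) \left(-5\right) = 4 + \left(-3 + 1\right) \left(-5\right) = 4 - -10 = 4 + 10 = 14$)
$Y{\left(V \right)} = - 84 V$ ($Y{\left(V \right)} = - 6 V 14 = - 84 V$)
$\sqrt{40210 + Y{\left(f \right)}} = \sqrt{40210 - 252} = \sqrt{39958}$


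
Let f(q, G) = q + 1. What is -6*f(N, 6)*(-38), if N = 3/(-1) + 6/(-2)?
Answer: -1140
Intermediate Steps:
N = -6 (N = 3*(-1) + 6*(-½) = -3 - 3 = -6)
f(q, G) = 1 + q
-6*f(N, 6)*(-38) = -6*(1 - 6)*(-38) = -6*(-5)*(-38) = 30*(-38) = -1140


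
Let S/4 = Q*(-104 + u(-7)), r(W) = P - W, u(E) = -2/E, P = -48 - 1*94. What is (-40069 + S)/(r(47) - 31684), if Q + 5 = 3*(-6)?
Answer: 213691/223111 ≈ 0.95778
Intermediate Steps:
P = -142 (P = -48 - 94 = -142)
Q = -23 (Q = -5 + 3*(-6) = -5 - 18 = -23)
r(W) = -142 - W
S = 66792/7 (S = 4*(-23*(-104 - 2/(-7))) = 4*(-23*(-104 - 2*(-⅐))) = 4*(-23*(-104 + 2/7)) = 4*(-23*(-726/7)) = 4*(16698/7) = 66792/7 ≈ 9541.7)
(-40069 + S)/(r(47) - 31684) = (-40069 + 66792/7)/((-142 - 1*47) - 31684) = -213691/(7*((-142 - 47) - 31684)) = -213691/(7*(-189 - 31684)) = -213691/7/(-31873) = -213691/7*(-1/31873) = 213691/223111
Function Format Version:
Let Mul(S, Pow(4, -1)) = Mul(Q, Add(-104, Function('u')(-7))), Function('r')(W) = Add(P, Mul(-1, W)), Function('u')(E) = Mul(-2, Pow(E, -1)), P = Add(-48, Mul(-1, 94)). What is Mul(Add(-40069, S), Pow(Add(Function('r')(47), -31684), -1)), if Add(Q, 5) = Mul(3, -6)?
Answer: Rational(213691, 223111) ≈ 0.95778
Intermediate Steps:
P = -142 (P = Add(-48, -94) = -142)
Q = -23 (Q = Add(-5, Mul(3, -6)) = Add(-5, -18) = -23)
Function('r')(W) = Add(-142, Mul(-1, W))
S = Rational(66792, 7) (S = Mul(4, Mul(-23, Add(-104, Mul(-2, Pow(-7, -1))))) = Mul(4, Mul(-23, Add(-104, Mul(-2, Rational(-1, 7))))) = Mul(4, Mul(-23, Add(-104, Rational(2, 7)))) = Mul(4, Mul(-23, Rational(-726, 7))) = Mul(4, Rational(16698, 7)) = Rational(66792, 7) ≈ 9541.7)
Mul(Add(-40069, S), Pow(Add(Function('r')(47), -31684), -1)) = Mul(Add(-40069, Rational(66792, 7)), Pow(Add(Add(-142, Mul(-1, 47)), -31684), -1)) = Mul(Rational(-213691, 7), Pow(Add(Add(-142, -47), -31684), -1)) = Mul(Rational(-213691, 7), Pow(Add(-189, -31684), -1)) = Mul(Rational(-213691, 7), Pow(-31873, -1)) = Mul(Rational(-213691, 7), Rational(-1, 31873)) = Rational(213691, 223111)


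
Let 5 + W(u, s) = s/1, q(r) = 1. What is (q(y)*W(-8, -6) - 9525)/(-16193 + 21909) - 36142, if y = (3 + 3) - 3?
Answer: -51649302/1429 ≈ -36144.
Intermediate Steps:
y = 3 (y = 6 - 3 = 3)
W(u, s) = -5 + s (W(u, s) = -5 + s/1 = -5 + s*1 = -5 + s)
(q(y)*W(-8, -6) - 9525)/(-16193 + 21909) - 36142 = (1*(-5 - 6) - 9525)/(-16193 + 21909) - 36142 = (1*(-11) - 9525)/5716 - 36142 = (-11 - 9525)*(1/5716) - 36142 = -9536*1/5716 - 36142 = -2384/1429 - 36142 = -51649302/1429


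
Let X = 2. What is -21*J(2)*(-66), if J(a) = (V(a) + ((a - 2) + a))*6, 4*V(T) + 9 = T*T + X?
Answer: 10395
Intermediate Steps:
V(T) = -7/4 + T²/4 (V(T) = -9/4 + (T*T + 2)/4 = -9/4 + (T² + 2)/4 = -9/4 + (2 + T²)/4 = -9/4 + (½ + T²/4) = -7/4 + T²/4)
J(a) = -45/2 + 12*a + 3*a²/2 (J(a) = ((-7/4 + a²/4) + ((a - 2) + a))*6 = ((-7/4 + a²/4) + ((-2 + a) + a))*6 = ((-7/4 + a²/4) + (-2 + 2*a))*6 = (-15/4 + 2*a + a²/4)*6 = -45/2 + 12*a + 3*a²/2)
-21*J(2)*(-66) = -21*(-45/2 + 12*2 + (3/2)*2²)*(-66) = -21*(-45/2 + 24 + (3/2)*4)*(-66) = -21*(-45/2 + 24 + 6)*(-66) = -21*15/2*(-66) = -315/2*(-66) = 10395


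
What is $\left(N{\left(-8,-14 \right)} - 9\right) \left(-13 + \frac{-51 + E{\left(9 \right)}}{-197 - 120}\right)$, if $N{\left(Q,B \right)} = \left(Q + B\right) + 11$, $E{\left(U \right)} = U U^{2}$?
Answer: $\frac{95980}{317} \approx 302.78$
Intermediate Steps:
$E{\left(U \right)} = U^{3}$
$N{\left(Q,B \right)} = 11 + B + Q$ ($N{\left(Q,B \right)} = \left(B + Q\right) + 11 = 11 + B + Q$)
$\left(N{\left(-8,-14 \right)} - 9\right) \left(-13 + \frac{-51 + E{\left(9 \right)}}{-197 - 120}\right) = \left(\left(11 - 14 - 8\right) - 9\right) \left(-13 + \frac{-51 + 9^{3}}{-197 - 120}\right) = \left(-11 - 9\right) \left(-13 + \frac{-51 + 729}{-317}\right) = - 20 \left(-13 + 678 \left(- \frac{1}{317}\right)\right) = - 20 \left(-13 - \frac{678}{317}\right) = \left(-20\right) \left(- \frac{4799}{317}\right) = \frac{95980}{317}$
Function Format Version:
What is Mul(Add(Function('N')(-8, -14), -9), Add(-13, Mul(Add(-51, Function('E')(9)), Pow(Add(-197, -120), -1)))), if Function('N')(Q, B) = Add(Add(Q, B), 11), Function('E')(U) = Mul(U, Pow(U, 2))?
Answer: Rational(95980, 317) ≈ 302.78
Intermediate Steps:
Function('E')(U) = Pow(U, 3)
Function('N')(Q, B) = Add(11, B, Q) (Function('N')(Q, B) = Add(Add(B, Q), 11) = Add(11, B, Q))
Mul(Add(Function('N')(-8, -14), -9), Add(-13, Mul(Add(-51, Function('E')(9)), Pow(Add(-197, -120), -1)))) = Mul(Add(Add(11, -14, -8), -9), Add(-13, Mul(Add(-51, Pow(9, 3)), Pow(Add(-197, -120), -1)))) = Mul(Add(-11, -9), Add(-13, Mul(Add(-51, 729), Pow(-317, -1)))) = Mul(-20, Add(-13, Mul(678, Rational(-1, 317)))) = Mul(-20, Add(-13, Rational(-678, 317))) = Mul(-20, Rational(-4799, 317)) = Rational(95980, 317)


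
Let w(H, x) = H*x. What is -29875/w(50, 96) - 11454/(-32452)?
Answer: -9145243/1557696 ≈ -5.8710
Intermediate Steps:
-29875/w(50, 96) - 11454/(-32452) = -29875/(50*96) - 11454/(-32452) = -29875/4800 - 11454*(-1/32452) = -29875*1/4800 + 5727/16226 = -1195/192 + 5727/16226 = -9145243/1557696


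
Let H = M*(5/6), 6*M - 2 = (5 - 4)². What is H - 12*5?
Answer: -715/12 ≈ -59.583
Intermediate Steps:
M = ½ (M = ⅓ + (5 - 4)²/6 = ⅓ + (⅙)*1² = ⅓ + (⅙)*1 = ⅓ + ⅙ = ½ ≈ 0.50000)
H = 5/12 (H = (5/6)/2 = (5*(⅙))/2 = (½)*(⅚) = 5/12 ≈ 0.41667)
H - 12*5 = 5/12 - 12*5 = 5/12 - 60 = -715/12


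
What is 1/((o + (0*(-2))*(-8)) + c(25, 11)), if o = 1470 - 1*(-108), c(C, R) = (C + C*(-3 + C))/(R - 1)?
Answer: 2/3271 ≈ 0.00061143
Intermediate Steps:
c(C, R) = (C + C*(-3 + C))/(-1 + R)
o = 1578 (o = 1470 + 108 = 1578)
1/((o + (0*(-2))*(-8)) + c(25, 11)) = 1/((1578 + (0*(-2))*(-8)) + 25*(-2 + 25)/(-1 + 11)) = 1/((1578 + 0*(-8)) + 25*23/10) = 1/((1578 + 0) + 25*(1/10)*23) = 1/(1578 + 115/2) = 1/(3271/2) = 2/3271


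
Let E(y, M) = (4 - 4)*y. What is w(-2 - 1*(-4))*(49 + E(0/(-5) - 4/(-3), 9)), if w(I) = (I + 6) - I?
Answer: 294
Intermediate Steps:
E(y, M) = 0 (E(y, M) = 0*y = 0)
w(I) = 6 (w(I) = (6 + I) - I = 6)
w(-2 - 1*(-4))*(49 + E(0/(-5) - 4/(-3), 9)) = 6*(49 + 0) = 6*49 = 294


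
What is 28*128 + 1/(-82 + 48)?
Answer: 121855/34 ≈ 3584.0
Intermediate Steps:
28*128 + 1/(-82 + 48) = 3584 + 1/(-34) = 3584 - 1/34 = 121855/34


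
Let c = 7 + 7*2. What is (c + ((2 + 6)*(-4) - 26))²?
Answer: 1369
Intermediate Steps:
c = 21 (c = 7 + 14 = 21)
(c + ((2 + 6)*(-4) - 26))² = (21 + ((2 + 6)*(-4) - 26))² = (21 + (8*(-4) - 26))² = (21 + (-32 - 26))² = (21 - 58)² = (-37)² = 1369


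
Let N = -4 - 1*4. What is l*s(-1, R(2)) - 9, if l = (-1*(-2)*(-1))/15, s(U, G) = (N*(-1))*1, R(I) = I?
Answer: -151/15 ≈ -10.067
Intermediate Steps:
N = -8 (N = -4 - 4 = -8)
s(U, G) = 8 (s(U, G) = -8*(-1)*1 = 8*1 = 8)
l = -2/15 (l = (2*(-1))*(1/15) = -2*1/15 = -2/15 ≈ -0.13333)
l*s(-1, R(2)) - 9 = -2/15*8 - 9 = -16/15 - 9 = -151/15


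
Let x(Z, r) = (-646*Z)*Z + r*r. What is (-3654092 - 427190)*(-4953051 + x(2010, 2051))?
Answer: 10654803138646100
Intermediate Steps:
x(Z, r) = r**2 - 646*Z**2 (x(Z, r) = -646*Z**2 + r**2 = r**2 - 646*Z**2)
(-3654092 - 427190)*(-4953051 + x(2010, 2051)) = (-3654092 - 427190)*(-4953051 + (2051**2 - 646*2010**2)) = -4081282*(-4953051 + (4206601 - 646*4040100)) = -4081282*(-4953051 + (4206601 - 2609904600)) = -4081282*(-4953051 - 2605697999) = -4081282*(-2610651050) = 10654803138646100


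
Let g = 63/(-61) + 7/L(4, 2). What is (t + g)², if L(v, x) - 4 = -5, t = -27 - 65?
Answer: 37234404/3721 ≈ 10007.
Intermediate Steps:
t = -92
L(v, x) = -1 (L(v, x) = 4 - 5 = -1)
g = -490/61 (g = 63/(-61) + 7/(-1) = 63*(-1/61) + 7*(-1) = -63/61 - 7 = -490/61 ≈ -8.0328)
(t + g)² = (-92 - 490/61)² = (-6102/61)² = 37234404/3721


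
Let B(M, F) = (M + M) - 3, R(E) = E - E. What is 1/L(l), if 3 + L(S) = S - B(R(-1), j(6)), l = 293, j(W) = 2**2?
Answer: 1/293 ≈ 0.0034130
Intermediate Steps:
j(W) = 4
R(E) = 0
B(M, F) = -3 + 2*M (B(M, F) = 2*M - 3 = -3 + 2*M)
L(S) = S (L(S) = -3 + (S - (-3 + 2*0)) = -3 + (S - (-3 + 0)) = -3 + (S - 1*(-3)) = -3 + (S + 3) = -3 + (3 + S) = S)
1/L(l) = 1/293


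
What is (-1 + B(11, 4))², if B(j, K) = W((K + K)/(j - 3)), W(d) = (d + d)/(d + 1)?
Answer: 0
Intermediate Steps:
W(d) = 2*d/(1 + d) (W(d) = (2*d)/(1 + d) = 2*d/(1 + d))
B(j, K) = 4*K/((1 + 2*K/(-3 + j))*(-3 + j)) (B(j, K) = 2*((K + K)/(j - 3))/(1 + (K + K)/(j - 3)) = 2*((2*K)/(-3 + j))/(1 + (2*K)/(-3 + j)) = 2*(2*K/(-3 + j))/(1 + 2*K/(-3 + j)) = 4*K/((1 + 2*K/(-3 + j))*(-3 + j)))
(-1 + B(11, 4))² = (-1 + 4*4/(-3 + 11 + 2*4))² = (-1 + 4*4/(-3 + 11 + 8))² = (-1 + 4*4/16)² = (-1 + 4*4*(1/16))² = (-1 + 1)² = 0² = 0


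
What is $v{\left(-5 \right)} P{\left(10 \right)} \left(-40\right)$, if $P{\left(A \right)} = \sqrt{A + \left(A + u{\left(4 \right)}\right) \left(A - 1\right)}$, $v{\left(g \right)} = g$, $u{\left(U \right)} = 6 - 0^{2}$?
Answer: $200 \sqrt{154} \approx 2481.9$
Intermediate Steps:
$u{\left(U \right)} = 6$ ($u{\left(U \right)} = 6 - 0 = 6 + 0 = 6$)
$P{\left(A \right)} = \sqrt{A + \left(-1 + A\right) \left(6 + A\right)}$ ($P{\left(A \right)} = \sqrt{A + \left(A + 6\right) \left(A - 1\right)} = \sqrt{A + \left(6 + A\right) \left(-1 + A\right)} = \sqrt{A + \left(-1 + A\right) \left(6 + A\right)}$)
$v{\left(-5 \right)} P{\left(10 \right)} \left(-40\right) = - 5 \sqrt{-6 + 10^{2} + 6 \cdot 10} \left(-40\right) = - 5 \sqrt{-6 + 100 + 60} \left(-40\right) = - 5 \sqrt{154} \left(-40\right) = 200 \sqrt{154}$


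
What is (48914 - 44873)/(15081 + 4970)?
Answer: 4041/20051 ≈ 0.20154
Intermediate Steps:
(48914 - 44873)/(15081 + 4970) = 4041/20051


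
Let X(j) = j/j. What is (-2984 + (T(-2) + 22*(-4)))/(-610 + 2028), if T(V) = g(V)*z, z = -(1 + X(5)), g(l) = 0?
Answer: -1536/709 ≈ -2.1664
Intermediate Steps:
X(j) = 1
z = -2 (z = -(1 + 1) = -1*2 = -2)
T(V) = 0 (T(V) = 0*(-2) = 0)
(-2984 + (T(-2) + 22*(-4)))/(-610 + 2028) = (-2984 + (0 + 22*(-4)))/(-610 + 2028) = (-2984 + (0 - 88))/1418 = (-2984 - 88)*(1/1418) = -3072*1/1418 = -1536/709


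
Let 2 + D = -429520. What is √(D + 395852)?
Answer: I*√33670 ≈ 183.49*I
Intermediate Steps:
D = -429522 (D = -2 - 429520 = -429522)
√(D + 395852) = √(-429522 + 395852) = √(-33670) = I*√33670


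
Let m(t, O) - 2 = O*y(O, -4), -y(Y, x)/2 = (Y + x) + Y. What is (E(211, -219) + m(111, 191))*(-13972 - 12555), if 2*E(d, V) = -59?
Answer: 7662244369/2 ≈ 3.8311e+9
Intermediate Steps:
y(Y, x) = -4*Y - 2*x (y(Y, x) = -2*((Y + x) + Y) = -2*(x + 2*Y) = -4*Y - 2*x)
E(d, V) = -59/2 (E(d, V) = (½)*(-59) = -59/2)
m(t, O) = 2 + O*(8 - 4*O) (m(t, O) = 2 + O*(-4*O - 2*(-4)) = 2 + O*(-4*O + 8) = 2 + O*(8 - 4*O))
(E(211, -219) + m(111, 191))*(-13972 - 12555) = (-59/2 + (2 - 4*191*(-2 + 191)))*(-13972 - 12555) = (-59/2 + (2 - 4*191*189))*(-26527) = (-59/2 + (2 - 144396))*(-26527) = (-59/2 - 144394)*(-26527) = -288847/2*(-26527) = 7662244369/2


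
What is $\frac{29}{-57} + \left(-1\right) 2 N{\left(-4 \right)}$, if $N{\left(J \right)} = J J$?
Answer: $- \frac{1853}{57} \approx -32.509$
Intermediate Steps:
$N{\left(J \right)} = J^{2}$
$\frac{29}{-57} + \left(-1\right) 2 N{\left(-4 \right)} = \frac{29}{-57} + \left(-1\right) 2 \left(-4\right)^{2} = 29 \left(- \frac{1}{57}\right) - 32 = - \frac{29}{57} - 32 = - \frac{1853}{57}$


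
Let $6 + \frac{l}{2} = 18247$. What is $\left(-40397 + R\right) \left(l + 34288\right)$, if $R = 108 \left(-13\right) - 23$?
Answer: $-2959884480$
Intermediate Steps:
$l = 36482$ ($l = -12 + 2 \cdot 18247 = -12 + 36494 = 36482$)
$R = -1427$ ($R = -1404 - 23 = -1427$)
$\left(-40397 + R\right) \left(l + 34288\right) = \left(-40397 - 1427\right) \left(36482 + 34288\right) = \left(-41824\right) 70770 = -2959884480$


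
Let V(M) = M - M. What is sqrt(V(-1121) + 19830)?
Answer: sqrt(19830) ≈ 140.82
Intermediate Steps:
V(M) = 0
sqrt(V(-1121) + 19830) = sqrt(0 + 19830) = sqrt(19830)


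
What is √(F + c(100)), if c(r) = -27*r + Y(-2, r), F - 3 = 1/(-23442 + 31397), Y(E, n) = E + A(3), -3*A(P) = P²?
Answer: I*√170988023595/7955 ≈ 51.981*I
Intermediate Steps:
A(P) = -P²/3
Y(E, n) = -3 + E (Y(E, n) = E - ⅓*3² = E - ⅓*9 = E - 3 = -3 + E)
F = 23866/7955 (F = 3 + 1/(-23442 + 31397) = 3 + 1/7955 = 23866/7955 ≈ 3.0001)
c(r) = -5 - 27*r (c(r) = -27*r + (-3 - 2) = -27*r - 5 = -5 - 27*r)
√(F + c(100)) = √(23866/7955 + (-5 - 27*100)) = √(23866/7955 + (-5 - 2700)) = √(23866/7955 - 2705) = √(-21494409/7955) = I*√170988023595/7955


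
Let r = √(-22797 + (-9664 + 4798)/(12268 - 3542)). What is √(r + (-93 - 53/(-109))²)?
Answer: 2*√(483922827076516 + 51836803*I*√27123065067)/475567 ≈ 92.517 + 0.816*I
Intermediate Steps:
r = 4*I*√27123065067/4363 (r = √(-22797 - 4866/8726) = √(-22797 - 4866*1/8726) = √(-22797 - 2433/4363) = √(-99465744/4363) = 4*I*√27123065067/4363 ≈ 150.99*I)
√(r + (-93 - 53/(-109))²) = √(4*I*√27123065067/4363 + (-93 - 53/(-109))²) = √(4*I*√27123065067/4363 + (-93 - 53*(-1/109))²) = √(4*I*√27123065067/4363 + (-93 + 53/109)²) = √(4*I*√27123065067/4363 + (-10084/109)²) = √(4*I*√27123065067/4363 + 101687056/11881) = √(101687056/11881 + 4*I*√27123065067/4363)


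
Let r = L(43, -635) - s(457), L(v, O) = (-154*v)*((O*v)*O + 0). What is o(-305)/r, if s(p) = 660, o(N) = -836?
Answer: 38/5218941205 ≈ 7.2812e-9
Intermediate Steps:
L(v, O) = -154*O²*v² (L(v, O) = (-154*v)*(v*O² + 0) = (-154*v)*(v*O²) = -154*O²*v²)
r = -114816706510 (r = -154*(-635)²*43² - 1*660 = -154*403225*1849 - 660 = -114816705850 - 660 = -114816706510)
o(-305)/r = -836/(-114816706510) = -836*(-1/114816706510) = 38/5218941205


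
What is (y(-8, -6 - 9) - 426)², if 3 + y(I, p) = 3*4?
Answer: 173889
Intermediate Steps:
y(I, p) = 9 (y(I, p) = -3 + 3*4 = -3 + 12 = 9)
(y(-8, -6 - 9) - 426)² = (9 - 426)² = (-417)² = 173889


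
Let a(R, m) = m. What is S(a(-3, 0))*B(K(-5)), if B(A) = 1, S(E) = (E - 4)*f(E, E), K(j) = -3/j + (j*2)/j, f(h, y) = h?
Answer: 0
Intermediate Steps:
K(j) = 2 - 3/j (K(j) = -3/j + (2*j)/j = -3/j + 2 = 2 - 3/j)
S(E) = E*(-4 + E) (S(E) = (E - 4)*E = (-4 + E)*E = E*(-4 + E))
S(a(-3, 0))*B(K(-5)) = (0*(-4 + 0))*1 = (0*(-4))*1 = 0*1 = 0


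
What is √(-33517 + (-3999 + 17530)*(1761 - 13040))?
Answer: 3*I*√16961074 ≈ 12355.0*I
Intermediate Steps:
√(-33517 + (-3999 + 17530)*(1761 - 13040)) = √(-33517 + 13531*(-11279)) = √(-33517 - 152616149) = √(-152649666) = 3*I*√16961074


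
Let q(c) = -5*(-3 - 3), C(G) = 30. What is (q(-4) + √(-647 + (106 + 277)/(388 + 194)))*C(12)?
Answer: 900 + 5*I*√218931522/97 ≈ 900.0 + 762.7*I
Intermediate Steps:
q(c) = 30 (q(c) = -5*(-6) = 30)
(q(-4) + √(-647 + (106 + 277)/(388 + 194)))*C(12) = (30 + √(-647 + (106 + 277)/(388 + 194)))*30 = (30 + √(-647 + 383/582))*30 = (30 + √(-376171/582))*30 = (30 + I*√218931522/582)*30 = 900 + 5*I*√218931522/97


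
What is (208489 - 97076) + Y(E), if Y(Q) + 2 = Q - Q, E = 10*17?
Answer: 111411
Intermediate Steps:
E = 170
Y(Q) = -2 (Y(Q) = -2 + (Q - Q) = -2 + 0 = -2)
(208489 - 97076) + Y(E) = (208489 - 97076) - 2 = 111413 - 2 = 111411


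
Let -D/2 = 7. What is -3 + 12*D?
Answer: -171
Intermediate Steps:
D = -14 (D = -2*7 = -14)
-3 + 12*D = -3 + 12*(-14) = -3 - 168 = -171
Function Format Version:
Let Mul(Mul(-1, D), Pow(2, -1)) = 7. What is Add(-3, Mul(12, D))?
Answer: -171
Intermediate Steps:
D = -14 (D = Mul(-2, 7) = -14)
Add(-3, Mul(12, D)) = Add(-3, Mul(12, -14)) = Add(-3, -168) = -171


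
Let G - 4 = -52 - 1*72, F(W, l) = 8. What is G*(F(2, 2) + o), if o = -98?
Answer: 10800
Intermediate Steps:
G = -120 (G = 4 + (-52 - 1*72) = 4 + (-52 - 72) = 4 - 124 = -120)
G*(F(2, 2) + o) = -120*(8 - 98) = -120*(-90) = 10800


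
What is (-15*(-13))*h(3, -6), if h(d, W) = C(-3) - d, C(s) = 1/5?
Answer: -546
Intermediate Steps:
C(s) = 1/5
h(d, W) = 1/5 - d
(-15*(-13))*h(3, -6) = (-15*(-13))*(1/5 - 1*3) = 195*(1/5 - 3) = 195*(-14/5) = -546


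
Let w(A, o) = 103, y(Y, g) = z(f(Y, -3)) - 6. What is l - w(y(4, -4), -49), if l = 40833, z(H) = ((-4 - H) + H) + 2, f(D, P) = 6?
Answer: 40730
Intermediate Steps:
z(H) = -2 (z(H) = -4 + 2 = -2)
y(Y, g) = -8 (y(Y, g) = -2 - 6 = -8)
l - w(y(4, -4), -49) = 40833 - 1*103 = 40833 - 103 = 40730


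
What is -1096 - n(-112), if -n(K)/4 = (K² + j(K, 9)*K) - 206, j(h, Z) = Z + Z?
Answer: 40192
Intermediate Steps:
j(h, Z) = 2*Z
n(K) = 824 - 72*K - 4*K² (n(K) = -4*((K² + (2*9)*K) - 206) = -4*((K² + 18*K) - 206) = -4*(-206 + K² + 18*K) = 824 - 72*K - 4*K²)
-1096 - n(-112) = -1096 - (824 - 72*(-112) - 4*(-112)²) = -1096 - (824 + 8064 - 4*12544) = -1096 - (824 + 8064 - 50176) = -1096 - 1*(-41288) = -1096 + 41288 = 40192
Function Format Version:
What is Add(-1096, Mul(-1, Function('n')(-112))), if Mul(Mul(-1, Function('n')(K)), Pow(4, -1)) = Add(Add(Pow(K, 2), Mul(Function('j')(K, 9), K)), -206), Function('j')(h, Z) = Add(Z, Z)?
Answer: 40192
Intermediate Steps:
Function('j')(h, Z) = Mul(2, Z)
Function('n')(K) = Add(824, Mul(-72, K), Mul(-4, Pow(K, 2))) (Function('n')(K) = Mul(-4, Add(Add(Pow(K, 2), Mul(Mul(2, 9), K)), -206)) = Mul(-4, Add(Add(Pow(K, 2), Mul(18, K)), -206)) = Mul(-4, Add(-206, Pow(K, 2), Mul(18, K))) = Add(824, Mul(-72, K), Mul(-4, Pow(K, 2))))
Add(-1096, Mul(-1, Function('n')(-112))) = Add(-1096, Mul(-1, Add(824, Mul(-72, -112), Mul(-4, Pow(-112, 2))))) = Add(-1096, Mul(-1, Add(824, 8064, Mul(-4, 12544)))) = Add(-1096, Mul(-1, Add(824, 8064, -50176))) = Add(-1096, Mul(-1, -41288)) = Add(-1096, 41288) = 40192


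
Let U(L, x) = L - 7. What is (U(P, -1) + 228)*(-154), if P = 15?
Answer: -36344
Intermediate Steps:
U(L, x) = -7 + L
(U(P, -1) + 228)*(-154) = ((-7 + 15) + 228)*(-154) = (8 + 228)*(-154) = 236*(-154) = -36344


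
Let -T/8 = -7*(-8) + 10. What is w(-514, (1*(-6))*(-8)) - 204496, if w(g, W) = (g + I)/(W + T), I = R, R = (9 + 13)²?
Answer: -3271935/16 ≈ -2.0450e+5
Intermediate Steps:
T = -528 (T = -8*(-7*(-8) + 10) = -8*(56 + 10) = -8*66 = -528)
R = 484 (R = 22² = 484)
I = 484
w(g, W) = (484 + g)/(-528 + W) (w(g, W) = (g + 484)/(W - 528) = (484 + g)/(-528 + W))
w(-514, (1*(-6))*(-8)) - 204496 = (484 - 514)/(-528 + (1*(-6))*(-8)) - 204496 = -30/(-528 - 6*(-8)) - 204496 = -30/(-528 + 48) - 204496 = -30/(-480) - 204496 = -1/480*(-30) - 204496 = 1/16 - 204496 = -3271935/16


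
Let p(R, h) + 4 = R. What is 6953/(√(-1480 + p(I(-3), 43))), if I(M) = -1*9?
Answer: -6953*I*√1493/1493 ≈ -179.95*I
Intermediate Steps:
I(M) = -9
p(R, h) = -4 + R
6953/(√(-1480 + p(I(-3), 43))) = 6953/(√(-1480 + (-4 - 9))) = 6953/(√(-1480 - 13)) = 6953/(√(-1493)) = 6953/((I*√1493)) = 6953*(-I*√1493/1493) = -6953*I*√1493/1493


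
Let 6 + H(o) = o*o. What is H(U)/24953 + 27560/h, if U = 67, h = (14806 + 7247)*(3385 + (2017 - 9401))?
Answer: 394667827721/2200603747491 ≈ 0.17935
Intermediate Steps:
h = -88189947 (h = 22053*(3385 - 7384) = 22053*(-3999) = -88189947)
H(o) = -6 + o² (H(o) = -6 + o*o = -6 + o²)
H(U)/24953 + 27560/h = (-6 + 67²)/24953 + 27560/(-88189947) = (-6 + 4489)*(1/24953) + 27560*(-1/88189947) = 4483*(1/24953) - 27560/88189947 = 4483/24953 - 27560/88189947 = 394667827721/2200603747491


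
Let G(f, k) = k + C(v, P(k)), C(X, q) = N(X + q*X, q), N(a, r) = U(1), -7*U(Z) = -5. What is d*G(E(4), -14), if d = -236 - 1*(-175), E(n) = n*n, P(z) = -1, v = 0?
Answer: 5673/7 ≈ 810.43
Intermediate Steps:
U(Z) = 5/7 (U(Z) = -⅐*(-5) = 5/7)
N(a, r) = 5/7
E(n) = n²
C(X, q) = 5/7
G(f, k) = 5/7 + k (G(f, k) = k + 5/7 = 5/7 + k)
d = -61 (d = -236 + 175 = -61)
d*G(E(4), -14) = -61*(5/7 - 14) = -61*(-93/7) = 5673/7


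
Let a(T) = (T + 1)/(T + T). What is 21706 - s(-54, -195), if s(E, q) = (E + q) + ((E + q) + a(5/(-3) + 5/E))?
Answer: 4218719/190 ≈ 22204.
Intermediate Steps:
a(T) = (1 + T)/(2*T) (a(T) = (1 + T)/((2*T)) = (1 + T)*(1/(2*T)) = (1 + T)/(2*T))
s(E, q) = 2*E + 2*q + (-⅔ + 5/E)/(2*(-5/3 + 5/E)) (s(E, q) = (E + q) + ((E + q) + (1 + (5/(-3) + 5/E))/(2*(5/(-3) + 5/E))) = (E + q) + ((E + q) + (1 + (5*(-⅓) + 5/E))/(2*(5*(-⅓) + 5/E))) = (E + q) + ((E + q) + (1 + (-5/3 + 5/E))/(2*(-5/3 + 5/E))) = (E + q) + ((E + q) + (-⅔ + 5/E)/(2*(-5/3 + 5/E))) = (E + q) + (E + q + (-⅔ + 5/E)/(2*(-5/3 + 5/E))) = 2*E + 2*q + (-⅔ + 5/E)/(2*(-5/3 + 5/E)))
21706 - s(-54, -195) = 21706 - (-15 + 2*(-54) + 20*(-3 - 54)*(-54 - 195))/(10*(-3 - 54)) = 21706 - (-15 - 108 + 20*(-57)*(-249))/(10*(-57)) = 21706 - (-1)*(-15 - 108 + 283860)/(10*57) = 21706 - (-1)*283737/(10*57) = 21706 - 1*(-94579/190) = 21706 + 94579/190 = 4218719/190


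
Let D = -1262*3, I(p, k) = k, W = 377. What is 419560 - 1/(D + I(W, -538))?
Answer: 1814177441/4324 ≈ 4.1956e+5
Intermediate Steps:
D = -3786
419560 - 1/(D + I(W, -538)) = 419560 - 1/(-3786 - 538) = 419560 - 1/(-4324) = 419560 - 1*(-1/4324) = 419560 + 1/4324 = 1814177441/4324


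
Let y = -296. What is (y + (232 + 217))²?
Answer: 23409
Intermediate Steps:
(y + (232 + 217))² = (-296 + (232 + 217))² = (-296 + 449)² = 153² = 23409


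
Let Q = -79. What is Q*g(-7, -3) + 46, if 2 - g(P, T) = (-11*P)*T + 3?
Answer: -18124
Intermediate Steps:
g(P, T) = -1 + 11*P*T (g(P, T) = 2 - ((-11*P)*T + 3) = 2 - (-11*P*T + 3) = 2 - (3 - 11*P*T) = 2 + (-3 + 11*P*T) = -1 + 11*P*T)
Q*g(-7, -3) + 46 = -79*(-1 + 11*(-7)*(-3)) + 46 = -79*(-1 + 231) + 46 = -79*230 + 46 = -18170 + 46 = -18124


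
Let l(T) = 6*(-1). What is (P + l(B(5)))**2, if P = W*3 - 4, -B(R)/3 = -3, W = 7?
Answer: 121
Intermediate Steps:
B(R) = 9 (B(R) = -3*(-3) = 9)
P = 17 (P = 7*3 - 4 = 21 - 4 = 17)
l(T) = -6
(P + l(B(5)))**2 = (17 - 6)**2 = 11**2 = 121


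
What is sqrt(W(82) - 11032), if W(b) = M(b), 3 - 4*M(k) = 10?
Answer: I*sqrt(44135)/2 ≈ 105.04*I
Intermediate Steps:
M(k) = -7/4 (M(k) = 3/4 - 1/4*10 = 3/4 - 5/2 = -7/4)
W(b) = -7/4
sqrt(W(82) - 11032) = sqrt(-7/4 - 11032) = sqrt(-44135/4) = I*sqrt(44135)/2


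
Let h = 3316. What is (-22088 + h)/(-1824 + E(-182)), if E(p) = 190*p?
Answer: 247/479 ≈ 0.51566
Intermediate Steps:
(-22088 + h)/(-1824 + E(-182)) = (-22088 + 3316)/(-1824 + 190*(-182)) = -18772/(-1824 - 34580) = -18772/(-36404) = -18772*(-1/36404) = 247/479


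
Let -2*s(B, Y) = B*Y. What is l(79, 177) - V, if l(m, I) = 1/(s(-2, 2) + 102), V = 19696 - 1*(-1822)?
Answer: -2237871/104 ≈ -21518.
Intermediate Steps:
V = 21518 (V = 19696 + 1822 = 21518)
s(B, Y) = -B*Y/2
l(m, I) = 1/104 (l(m, I) = 1/(-1/2*(-2)*2 + 102) = 1/(2 + 102) = 1/104)
l(79, 177) - V = 1/104 - 1*21518 = 1/104 - 21518 = -2237871/104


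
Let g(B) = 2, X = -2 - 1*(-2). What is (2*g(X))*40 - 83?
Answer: 77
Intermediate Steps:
X = 0 (X = -2 + 2 = 0)
(2*g(X))*40 - 83 = (2*2)*40 - 83 = 4*40 - 83 = 160 - 83 = 77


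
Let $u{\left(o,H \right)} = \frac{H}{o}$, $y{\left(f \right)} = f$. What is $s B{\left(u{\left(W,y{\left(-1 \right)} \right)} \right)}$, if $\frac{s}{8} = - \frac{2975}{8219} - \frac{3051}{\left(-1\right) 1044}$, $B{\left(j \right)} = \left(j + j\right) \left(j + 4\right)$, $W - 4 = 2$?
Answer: $- \frac{56146243}{2145159} \approx -26.173$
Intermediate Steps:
$W = 6$ ($W = 4 + 2 = 6$)
$B{\left(j \right)} = 2 j \left(4 + j\right)$
$s = \frac{4882282}{238351}$ ($s = 8 \left(- \frac{2975}{8219} - \frac{3051}{\left(-1\right) 1044}\right) = 8 \left(\left(-2975\right) \frac{1}{8219} - \frac{3051}{-1044}\right) = 8 \left(- \frac{2975}{8219} - - \frac{339}{116}\right) = 8 \left(- \frac{2975}{8219} + \frac{339}{116}\right) = 8 \cdot \frac{2441141}{953404} = \frac{4882282}{238351} \approx 20.484$)
$s B{\left(u{\left(W,y{\left(-1 \right)} \right)} \right)} = \frac{4882282 \cdot 2 \left(- \frac{1}{6}\right) \left(4 - \frac{1}{6}\right)}{238351} = \frac{4882282 \cdot 2 \left(- \frac{1}{6}\right) \frac{23}{6}}{238351} = \frac{4882282}{238351} \left(- \frac{23}{18}\right) = - \frac{56146243}{2145159}$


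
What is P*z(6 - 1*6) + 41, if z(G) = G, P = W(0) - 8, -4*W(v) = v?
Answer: 41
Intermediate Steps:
W(v) = -v/4
P = -8 (P = -¼*0 - 8 = 0 - 8 = -8)
P*z(6 - 1*6) + 41 = -8*(6 - 1*6) + 41 = -8*(6 - 6) + 41 = -8*0 + 41 = 0 + 41 = 41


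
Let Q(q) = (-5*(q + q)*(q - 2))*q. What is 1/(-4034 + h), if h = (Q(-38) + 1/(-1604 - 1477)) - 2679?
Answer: 3081/1758902846 ≈ 1.7517e-6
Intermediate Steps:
Q(q) = -10*q²*(-2 + q) (Q(q) = (-5*2*q*(-2 + q))*q = (-10*q*(-2 + q))*q = -10*q²*(-2 + q))
h = 1771331600/3081 (h = (10*(-38)²*(2 - 1*(-38)) + 1/(-1604 - 1477)) - 2679 = (10*1444*(2 + 38) + 1/(-3081)) - 2679 = (10*1444*40 - 1/3081) - 2679 = (577600 - 1/3081) - 2679 = 1779585599/3081 - 2679 = 1771331600/3081 ≈ 5.7492e+5)
1/(-4034 + h) = 1/(-4034 + 1771331600/3081) = 1/(1758902846/3081) = 3081/1758902846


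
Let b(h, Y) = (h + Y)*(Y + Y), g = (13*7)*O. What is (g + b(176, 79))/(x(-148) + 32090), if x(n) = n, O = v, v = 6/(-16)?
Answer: 322047/255536 ≈ 1.2603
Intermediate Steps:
v = -3/8 (v = 6*(-1/16) = -3/8 ≈ -0.37500)
O = -3/8 ≈ -0.37500
g = -273/8 (g = (13*7)*(-3/8) = 91*(-3/8) = -273/8 ≈ -34.125)
b(h, Y) = 2*Y*(Y + h) (b(h, Y) = (Y + h)*(2*Y) = 2*Y*(Y + h))
(g + b(176, 79))/(x(-148) + 32090) = (-273/8 + 2*79*(79 + 176))/(-148 + 32090) = (-273/8 + 2*79*255)/31942 = (-273/8 + 40290)*(1/31942) = (322047/8)*(1/31942) = 322047/255536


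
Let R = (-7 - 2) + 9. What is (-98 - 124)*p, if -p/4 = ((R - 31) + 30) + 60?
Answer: 52392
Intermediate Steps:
R = 0 (R = -9 + 9 = 0)
p = -236 (p = -4*(((0 - 31) + 30) + 60) = -4*((-31 + 30) + 60) = -4*(-1 + 60) = -4*59 = -236)
(-98 - 124)*p = (-98 - 124)*(-236) = -222*(-236) = 52392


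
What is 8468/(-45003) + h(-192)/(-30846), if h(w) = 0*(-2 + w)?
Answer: -8468/45003 ≈ -0.18817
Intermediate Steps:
h(w) = 0
8468/(-45003) + h(-192)/(-30846) = 8468/(-45003) + 0/(-30846) = 8468*(-1/45003) + 0*(-1/30846) = -8468/45003 + 0 = -8468/45003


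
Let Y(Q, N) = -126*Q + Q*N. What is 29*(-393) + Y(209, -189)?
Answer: -77232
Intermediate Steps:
Y(Q, N) = -126*Q + N*Q
29*(-393) + Y(209, -189) = 29*(-393) + 209*(-126 - 189) = -11397 + 209*(-315) = -11397 - 65835 = -77232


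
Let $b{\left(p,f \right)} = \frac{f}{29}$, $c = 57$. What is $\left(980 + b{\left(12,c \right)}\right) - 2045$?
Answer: $- \frac{30828}{29} \approx -1063.0$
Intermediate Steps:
$b{\left(p,f \right)} = \frac{f}{29}$ ($b{\left(p,f \right)} = f \frac{1}{29} = \frac{f}{29}$)
$\left(980 + b{\left(12,c \right)}\right) - 2045 = \left(980 + \frac{1}{29} \cdot 57\right) - 2045 = \left(980 + \frac{57}{29}\right) - 2045 = \frac{28477}{29} - 2045 = - \frac{30828}{29}$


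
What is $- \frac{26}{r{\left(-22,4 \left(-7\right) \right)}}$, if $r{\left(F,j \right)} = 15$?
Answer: $- \frac{26}{15} \approx -1.7333$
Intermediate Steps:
$- \frac{26}{r{\left(-22,4 \left(-7\right) \right)}} = - \frac{26}{15}$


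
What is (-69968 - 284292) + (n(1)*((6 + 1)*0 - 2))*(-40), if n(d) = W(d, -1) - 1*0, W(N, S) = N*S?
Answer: -354340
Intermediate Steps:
n(d) = -d (n(d) = d*(-1) - 1*0 = -d + 0 = -d)
(-69968 - 284292) + (n(1)*((6 + 1)*0 - 2))*(-40) = (-69968 - 284292) + ((-1*1)*((6 + 1)*0 - 2))*(-40) = -354260 - (7*0 - 2)*(-40) = -354260 - (0 - 2)*(-40) = -354260 - 1*(-2)*(-40) = -354260 + 2*(-40) = -354260 - 80 = -354340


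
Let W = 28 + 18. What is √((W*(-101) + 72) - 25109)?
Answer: I*√29683 ≈ 172.29*I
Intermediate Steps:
W = 46
√((W*(-101) + 72) - 25109) = √((46*(-101) + 72) - 25109) = √((-4646 + 72) - 25109) = √(-4574 - 25109) = √(-29683) = I*√29683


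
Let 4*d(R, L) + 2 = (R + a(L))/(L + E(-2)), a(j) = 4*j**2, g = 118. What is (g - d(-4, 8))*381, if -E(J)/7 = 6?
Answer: 779526/17 ≈ 45855.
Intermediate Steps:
E(J) = -42 (E(J) = -7*6 = -42)
d(R, L) = -1/2 + (R + 4*L**2)/(4*(-42 + L)) (d(R, L) = -1/2 + ((R + 4*L**2)/(L - 42))/4 = -1/2 + ((R + 4*L**2)/(-42 + L))/4 = -1/2 + (R + 4*L**2)/(4*(-42 + L)))
(g - d(-4, 8))*381 = (118 - (21 + 8**2 - 1/2*8 + (1/4)*(-4))/(-42 + 8))*381 = (118 - (21 + 64 - 4 - 1)/(-34))*381 = (118 - (-1)*80/34)*381 = (118 - 1*(-40/17))*381 = (118 + 40/17)*381 = (2046/17)*381 = 779526/17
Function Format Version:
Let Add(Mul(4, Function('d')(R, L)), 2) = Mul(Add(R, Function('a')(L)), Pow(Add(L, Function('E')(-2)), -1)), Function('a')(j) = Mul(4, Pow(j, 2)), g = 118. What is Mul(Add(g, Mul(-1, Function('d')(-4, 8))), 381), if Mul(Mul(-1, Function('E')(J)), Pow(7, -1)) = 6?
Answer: Rational(779526, 17) ≈ 45855.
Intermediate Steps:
Function('E')(J) = -42 (Function('E')(J) = Mul(-7, 6) = -42)
Function('d')(R, L) = Add(Rational(-1, 2), Mul(Rational(1, 4), Pow(Add(-42, L), -1), Add(R, Mul(4, Pow(L, 2))))) (Function('d')(R, L) = Add(Rational(-1, 2), Mul(Rational(1, 4), Mul(Add(R, Mul(4, Pow(L, 2))), Pow(Add(L, -42), -1)))) = Add(Rational(-1, 2), Mul(Rational(1, 4), Mul(Add(R, Mul(4, Pow(L, 2))), Pow(Add(-42, L), -1)))) = Add(Rational(-1, 2), Mul(Rational(1, 4), Mul(Pow(Add(-42, L), -1), Add(R, Mul(4, Pow(L, 2)))))) = Add(Rational(-1, 2), Mul(Rational(1, 4), Pow(Add(-42, L), -1), Add(R, Mul(4, Pow(L, 2))))))
Mul(Add(g, Mul(-1, Function('d')(-4, 8))), 381) = Mul(Add(118, Mul(-1, Mul(Pow(Add(-42, 8), -1), Add(21, Pow(8, 2), Mul(Rational(-1, 2), 8), Mul(Rational(1, 4), -4))))), 381) = Mul(Add(118, Mul(-1, Mul(Pow(-34, -1), Add(21, 64, -4, -1)))), 381) = Mul(Add(118, Mul(-1, Mul(Rational(-1, 34), 80))), 381) = Mul(Add(118, Mul(-1, Rational(-40, 17))), 381) = Mul(Add(118, Rational(40, 17)), 381) = Mul(Rational(2046, 17), 381) = Rational(779526, 17)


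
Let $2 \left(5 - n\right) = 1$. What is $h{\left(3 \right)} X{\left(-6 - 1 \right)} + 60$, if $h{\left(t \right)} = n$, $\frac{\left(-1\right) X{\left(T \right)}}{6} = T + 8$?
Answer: $33$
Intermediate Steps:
$X{\left(T \right)} = -48 - 6 T$ ($X{\left(T \right)} = - 6 \left(T + 8\right) = - 6 \left(8 + T\right) = -48 - 6 T$)
$n = \frac{9}{2}$ ($n = 5 - \frac{1}{2} = \frac{9}{2} \approx 4.5$)
$h{\left(t \right)} = \frac{9}{2}$
$h{\left(3 \right)} X{\left(-6 - 1 \right)} + 60 = \frac{9 \left(-48 - 6 \left(-6 - 1\right)\right)}{2} + 60 = \frac{9 \left(-48 - -42\right)}{2} + 60 = \frac{9 \left(-48 + 42\right)}{2} + 60 = \frac{9}{2} \left(-6\right) + 60 = -27 + 60 = 33$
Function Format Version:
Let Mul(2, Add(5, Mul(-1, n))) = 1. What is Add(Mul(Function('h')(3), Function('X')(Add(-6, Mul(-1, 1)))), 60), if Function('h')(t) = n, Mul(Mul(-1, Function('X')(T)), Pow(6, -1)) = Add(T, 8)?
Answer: 33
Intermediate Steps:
Function('X')(T) = Add(-48, Mul(-6, T)) (Function('X')(T) = Mul(-6, Add(T, 8)) = Mul(-6, Add(8, T)) = Add(-48, Mul(-6, T)))
n = Rational(9, 2) (n = Add(5, Mul(Rational(-1, 2), 1)) = Add(5, Rational(-1, 2)) = Rational(9, 2) ≈ 4.5000)
Function('h')(t) = Rational(9, 2)
Add(Mul(Function('h')(3), Function('X')(Add(-6, Mul(-1, 1)))), 60) = Add(Mul(Rational(9, 2), Add(-48, Mul(-6, Add(-6, Mul(-1, 1))))), 60) = Add(Mul(Rational(9, 2), Add(-48, Mul(-6, Add(-6, -1)))), 60) = Add(Mul(Rational(9, 2), Add(-48, Mul(-6, -7))), 60) = Add(Mul(Rational(9, 2), Add(-48, 42)), 60) = Add(Mul(Rational(9, 2), -6), 60) = Add(-27, 60) = 33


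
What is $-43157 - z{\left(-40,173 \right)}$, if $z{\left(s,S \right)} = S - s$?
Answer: $-43370$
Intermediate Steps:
$-43157 - z{\left(-40,173 \right)} = -43157 - \left(173 - -40\right) = -43157 - \left(173 + 40\right) = -43157 - 213 = -43370$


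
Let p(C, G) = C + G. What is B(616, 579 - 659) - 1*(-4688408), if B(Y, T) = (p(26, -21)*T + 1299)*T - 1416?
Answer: 4615072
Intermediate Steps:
B(Y, T) = -1416 + T*(1299 + 5*T) (B(Y, T) = ((26 - 21)*T + 1299)*T - 1416 = (5*T + 1299)*T - 1416 = (1299 + 5*T)*T - 1416 = T*(1299 + 5*T) - 1416 = -1416 + T*(1299 + 5*T))
B(616, 579 - 659) - 1*(-4688408) = (-1416 + 5*(579 - 659)**2 + 1299*(579 - 659)) - 1*(-4688408) = (-1416 + 5*(-80)**2 + 1299*(-80)) + 4688408 = (-1416 + 5*6400 - 103920) + 4688408 = (-1416 + 32000 - 103920) + 4688408 = -73336 + 4688408 = 4615072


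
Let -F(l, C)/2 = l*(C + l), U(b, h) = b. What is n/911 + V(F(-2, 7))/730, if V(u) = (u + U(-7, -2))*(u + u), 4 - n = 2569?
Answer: -139873/66503 ≈ -2.1033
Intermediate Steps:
n = -2565 (n = 4 - 1*2569 = 4 - 2569 = -2565)
F(l, C) = -2*l*(C + l)
V(u) = 2*u*(-7 + u) (V(u) = (u - 7)*(u + u) = (-7 + u)*(2*u) = 2*u*(-7 + u))
n/911 + V(F(-2, 7))/730 = -2565/911 + (2*(-2*(-2)*(7 - 2))*(-7 - 2*(-2)*(7 - 2)))/730 = -2565*1/911 + (2*(-2*(-2)*5)*(-7 - 2*(-2)*5))*(1/730) = -2565/911 + (2*20*(-7 + 20))*(1/730) = -2565/911 + (2*20*13)*(1/730) = -2565/911 + 520*(1/730) = -2565/911 + 52/73 = -139873/66503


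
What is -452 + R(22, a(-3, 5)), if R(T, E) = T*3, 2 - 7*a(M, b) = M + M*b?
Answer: -386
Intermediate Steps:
a(M, b) = 2/7 - M/7 - M*b/7 (a(M, b) = 2/7 - (M + M*b)/7 = 2/7 + (-M/7 - M*b/7) = 2/7 - M/7 - M*b/7)
R(T, E) = 3*T
-452 + R(22, a(-3, 5)) = -452 + 3*22 = -452 + 66 = -386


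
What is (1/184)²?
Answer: 1/33856 ≈ 2.9537e-5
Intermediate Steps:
(1/184)² = 1/33856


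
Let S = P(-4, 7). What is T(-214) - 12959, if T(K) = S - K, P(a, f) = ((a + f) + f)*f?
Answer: -12675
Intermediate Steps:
P(a, f) = f*(a + 2*f) (P(a, f) = (a + 2*f)*f = f*(a + 2*f))
S = 70 (S = 7*(-4 + 2*7) = 7*(-4 + 14) = 7*10 = 70)
T(K) = 70 - K
T(-214) - 12959 = (70 - 1*(-214)) - 12959 = (70 + 214) - 12959 = 284 - 12959 = -12675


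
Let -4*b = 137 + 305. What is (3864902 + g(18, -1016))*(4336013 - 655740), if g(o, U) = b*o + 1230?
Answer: 14221101151039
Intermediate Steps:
b = -221/2 (b = -(137 + 305)/4 = -¼*442 = -221/2 ≈ -110.50)
g(o, U) = 1230 - 221*o/2 (g(o, U) = -221*o/2 + 1230 = 1230 - 221*o/2)
(3864902 + g(18, -1016))*(4336013 - 655740) = (3864902 + (1230 - 221/2*18))*(4336013 - 655740) = (3864902 + (1230 - 1989))*3680273 = (3864902 - 759)*3680273 = 3864143*3680273 = 14221101151039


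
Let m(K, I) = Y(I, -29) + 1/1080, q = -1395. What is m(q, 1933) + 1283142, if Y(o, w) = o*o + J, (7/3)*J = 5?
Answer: 37948426567/7560 ≈ 5.0196e+6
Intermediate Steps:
J = 15/7 (J = (3/7)*5 = 15/7 ≈ 2.1429)
Y(o, w) = 15/7 + o² (Y(o, w) = o*o + 15/7 = o² + 15/7 = 15/7 + o²)
m(K, I) = 16207/7560 + I² (m(K, I) = (15/7 + I²) + 1/1080 = 16207/7560 + I²)
m(q, 1933) + 1283142 = (16207/7560 + 1933²) + 1283142 = (16207/7560 + 3736489) + 1283142 = 28247873047/7560 + 1283142 = 37948426567/7560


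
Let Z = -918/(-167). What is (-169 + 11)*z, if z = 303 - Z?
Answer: -7849914/167 ≈ -47006.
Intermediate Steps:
Z = 918/167 (Z = -918*(-1/167) = 918/167 ≈ 5.4970)
z = 49683/167 (z = 303 - 1*918/167 = 303 - 918/167 = 49683/167 ≈ 297.50)
(-169 + 11)*z = (-169 + 11)*(49683/167) = -158*49683/167 = -7849914/167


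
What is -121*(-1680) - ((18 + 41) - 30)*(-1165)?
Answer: 237065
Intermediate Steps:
-121*(-1680) - ((18 + 41) - 30)*(-1165) = 203280 - (59 - 30)*(-1165) = 203280 - 29*(-1165) = 203280 - 1*(-33785) = 203280 + 33785 = 237065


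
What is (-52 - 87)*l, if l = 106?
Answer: -14734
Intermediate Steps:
(-52 - 87)*l = (-52 - 87)*106 = -139*106 = -14734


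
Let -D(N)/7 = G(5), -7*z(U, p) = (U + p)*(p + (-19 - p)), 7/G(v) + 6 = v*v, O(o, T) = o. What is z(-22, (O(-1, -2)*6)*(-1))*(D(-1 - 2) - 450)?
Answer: 137584/7 ≈ 19655.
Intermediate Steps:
G(v) = 7/(-6 + v²) (G(v) = 7/(-6 + v*v) = 7/(-6 + v²))
z(U, p) = 19*U/7 + 19*p/7 (z(U, p) = -(U + p)*(p + (-19 - p))/7 = -(U + p)*(-19)/7 = -(-19*U - 19*p)/7 = 19*U/7 + 19*p/7)
D(N) = -49/19 (D(N) = -49/(-6 + 5²) = -49/(-6 + 25) = -49/19)
z(-22, (O(-1, -2)*6)*(-1))*(D(-1 - 2) - 450) = ((19/7)*(-22) + 19*(-1*6*(-1))/7)*(-49/19 - 450) = (-418/7 + 19*(-6*(-1))/7)*(-8599/19) = (-418/7 + (19/7)*6)*(-8599/19) = (-418/7 + 114/7)*(-8599/19) = -304/7*(-8599/19) = 137584/7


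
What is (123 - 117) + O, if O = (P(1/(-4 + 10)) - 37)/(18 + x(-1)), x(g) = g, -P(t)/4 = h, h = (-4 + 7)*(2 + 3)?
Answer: 5/17 ≈ 0.29412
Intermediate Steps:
h = 15 (h = 3*5 = 15)
P(t) = -60 (P(t) = -4*15 = -60)
O = -97/17 (O = (-60 - 37)/(18 - 1) = -97/17 ≈ -5.7059)
(123 - 117) + O = (123 - 117) - 97/17 = 6 - 97/17 = 5/17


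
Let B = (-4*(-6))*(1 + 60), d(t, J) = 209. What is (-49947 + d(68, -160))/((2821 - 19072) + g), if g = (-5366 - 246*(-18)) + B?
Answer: 49738/15725 ≈ 3.1630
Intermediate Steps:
B = 1464 (B = 24*61 = 1464)
g = 526 (g = (-5366 - 246*(-18)) + 1464 = (-5366 + 4428) + 1464 = -938 + 1464 = 526)
(-49947 + d(68, -160))/((2821 - 19072) + g) = (-49947 + 209)/((2821 - 19072) + 526) = -49738/(-16251 + 526) = -49738/(-15725) = -49738*(-1/15725) = 49738/15725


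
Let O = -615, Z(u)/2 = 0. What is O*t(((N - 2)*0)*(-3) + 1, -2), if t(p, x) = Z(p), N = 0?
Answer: 0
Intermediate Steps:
Z(u) = 0 (Z(u) = 2*0 = 0)
t(p, x) = 0
O*t(((N - 2)*0)*(-3) + 1, -2) = -615*0 = 0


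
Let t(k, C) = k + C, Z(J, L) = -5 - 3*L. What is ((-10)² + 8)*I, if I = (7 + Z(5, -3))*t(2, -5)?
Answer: -3564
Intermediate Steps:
t(k, C) = C + k
I = -33 (I = (7 + (-5 - 3*(-3)))*(-5 + 2) = (7 + (-5 + 9))*(-3) = (7 + 4)*(-3) = 11*(-3) = -33)
((-10)² + 8)*I = ((-10)² + 8)*(-33) = (100 + 8)*(-33) = 108*(-33) = -3564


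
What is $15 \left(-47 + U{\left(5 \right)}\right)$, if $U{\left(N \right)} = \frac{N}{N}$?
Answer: $-690$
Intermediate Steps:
$U{\left(N \right)} = 1$
$15 \left(-47 + U{\left(5 \right)}\right) = 15 \left(-47 + 1\right) = 15 \left(-46\right) = -690$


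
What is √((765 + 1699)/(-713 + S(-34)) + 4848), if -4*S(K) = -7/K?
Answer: 4*√12655229311/6465 ≈ 69.603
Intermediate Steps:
S(K) = 7/(4*K) (S(K) = -(-7)/(4*K) = 7/(4*K))
√((765 + 1699)/(-713 + S(-34)) + 4848) = √((765 + 1699)/(-713 + (7/4)/(-34)) + 4848) = √(2464/(-713 + (7/4)*(-1/34)) + 4848) = √(2464/(-713 - 7/136) + 4848) = √(2464/(-96975/136) + 4848) = √(2464*(-136/96975) + 4848) = √(-335104/96975 + 4848) = √(469799696/96975) = 4*√12655229311/6465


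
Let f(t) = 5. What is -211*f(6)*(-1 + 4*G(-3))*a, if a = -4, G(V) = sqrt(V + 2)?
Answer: -4220 + 16880*I ≈ -4220.0 + 16880.0*I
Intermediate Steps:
G(V) = sqrt(2 + V)
-211*f(6)*(-1 + 4*G(-3))*a = -211*5*(-1 + 4*sqrt(2 - 3))*(-4) = -211*5*(-1 + 4*sqrt(-1))*(-4) = -211*5*(-1 + 4*I)*(-4) = -211*(-5 + 20*I)*(-4) = -211*(20 - 80*I) = -4220 + 16880*I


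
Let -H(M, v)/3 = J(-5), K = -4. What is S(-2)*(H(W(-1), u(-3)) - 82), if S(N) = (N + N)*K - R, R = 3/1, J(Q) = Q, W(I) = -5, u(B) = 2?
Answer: -871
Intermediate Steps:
H(M, v) = 15 (H(M, v) = -3*(-5) = 15)
R = 3 (R = 3*1 = 3)
S(N) = -3 - 8*N (S(N) = (N + N)*(-4) - 1*3 = (2*N)*(-4) - 3 = -8*N - 3 = -3 - 8*N)
S(-2)*(H(W(-1), u(-3)) - 82) = (-3 - 8*(-2))*(15 - 82) = (-3 + 16)*(-67) = 13*(-67) = -871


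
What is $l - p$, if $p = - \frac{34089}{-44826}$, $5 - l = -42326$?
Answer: $\frac{632498439}{14942} \approx 42330.0$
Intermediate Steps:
$l = 42331$ ($l = 5 - -42326 = 5 + 42326 = 42331$)
$p = \frac{11363}{14942}$ ($p = \left(-34089\right) \left(- \frac{1}{44826}\right) = \frac{11363}{14942} \approx 0.76047$)
$l - p = 42331 - \frac{11363}{14942} = \frac{632498439}{14942}$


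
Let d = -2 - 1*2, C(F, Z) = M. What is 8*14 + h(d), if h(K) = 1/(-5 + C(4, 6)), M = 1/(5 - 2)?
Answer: 1565/14 ≈ 111.79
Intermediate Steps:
M = ⅓ (M = 1/3 = ⅓ ≈ 0.33333)
C(F, Z) = ⅓
d = -4 (d = -2 - 2 = -4)
h(K) = -3/14 (h(K) = 1/(-5 + ⅓) = 1/(-14/3) = -3/14)
8*14 + h(d) = 8*14 - 3/14 = 112 - 3/14 = 1565/14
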